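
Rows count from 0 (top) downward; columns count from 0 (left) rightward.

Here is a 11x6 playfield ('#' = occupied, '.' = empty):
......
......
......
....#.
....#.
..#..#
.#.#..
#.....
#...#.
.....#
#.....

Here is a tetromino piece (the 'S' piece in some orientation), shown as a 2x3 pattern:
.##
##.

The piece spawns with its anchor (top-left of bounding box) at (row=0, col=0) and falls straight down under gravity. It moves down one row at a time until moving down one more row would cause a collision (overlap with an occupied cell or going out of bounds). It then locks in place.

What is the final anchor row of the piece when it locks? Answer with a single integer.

Spawn at (row=0, col=0). Try each row:
  row 0: fits
  row 1: fits
  row 2: fits
  row 3: fits
  row 4: fits
  row 5: blocked -> lock at row 4

Answer: 4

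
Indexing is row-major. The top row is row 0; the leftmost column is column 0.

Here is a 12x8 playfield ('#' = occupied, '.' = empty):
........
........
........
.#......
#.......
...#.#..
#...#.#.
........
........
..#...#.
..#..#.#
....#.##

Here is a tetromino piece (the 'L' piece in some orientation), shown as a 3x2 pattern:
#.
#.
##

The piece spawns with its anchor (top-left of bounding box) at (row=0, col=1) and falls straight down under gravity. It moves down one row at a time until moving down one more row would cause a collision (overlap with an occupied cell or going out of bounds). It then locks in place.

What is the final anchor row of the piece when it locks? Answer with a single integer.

Spawn at (row=0, col=1). Try each row:
  row 0: fits
  row 1: blocked -> lock at row 0

Answer: 0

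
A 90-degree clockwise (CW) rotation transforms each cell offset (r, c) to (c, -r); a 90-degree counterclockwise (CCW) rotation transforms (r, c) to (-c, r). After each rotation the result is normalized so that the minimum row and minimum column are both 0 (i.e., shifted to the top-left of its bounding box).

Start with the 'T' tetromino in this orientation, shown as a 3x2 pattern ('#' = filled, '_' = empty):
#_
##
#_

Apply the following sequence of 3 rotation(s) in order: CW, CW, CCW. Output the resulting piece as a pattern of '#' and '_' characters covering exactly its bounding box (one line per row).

Answer: ###
_#_

Derivation:
Start:
#_
##
#_
After rotation 1 (CW):
###
_#_
After rotation 2 (CW):
_#
##
_#
After rotation 3 (CCW):
###
_#_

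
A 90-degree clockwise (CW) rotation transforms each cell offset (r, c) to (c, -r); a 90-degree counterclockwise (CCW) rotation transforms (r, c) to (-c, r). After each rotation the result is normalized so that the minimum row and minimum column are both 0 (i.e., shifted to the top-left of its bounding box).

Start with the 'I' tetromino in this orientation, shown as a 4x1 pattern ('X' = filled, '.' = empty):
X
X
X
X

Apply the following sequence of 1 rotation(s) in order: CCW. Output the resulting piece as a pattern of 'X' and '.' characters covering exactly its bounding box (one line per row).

Answer: XXXX

Derivation:
Start:
X
X
X
X
After rotation 1 (CCW):
XXXX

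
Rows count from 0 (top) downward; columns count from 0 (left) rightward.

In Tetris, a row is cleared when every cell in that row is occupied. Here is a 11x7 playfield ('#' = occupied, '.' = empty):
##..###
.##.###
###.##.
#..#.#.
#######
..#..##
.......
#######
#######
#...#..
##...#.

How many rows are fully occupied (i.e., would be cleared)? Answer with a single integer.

Answer: 3

Derivation:
Check each row:
  row 0: 2 empty cells -> not full
  row 1: 2 empty cells -> not full
  row 2: 2 empty cells -> not full
  row 3: 4 empty cells -> not full
  row 4: 0 empty cells -> FULL (clear)
  row 5: 4 empty cells -> not full
  row 6: 7 empty cells -> not full
  row 7: 0 empty cells -> FULL (clear)
  row 8: 0 empty cells -> FULL (clear)
  row 9: 5 empty cells -> not full
  row 10: 4 empty cells -> not full
Total rows cleared: 3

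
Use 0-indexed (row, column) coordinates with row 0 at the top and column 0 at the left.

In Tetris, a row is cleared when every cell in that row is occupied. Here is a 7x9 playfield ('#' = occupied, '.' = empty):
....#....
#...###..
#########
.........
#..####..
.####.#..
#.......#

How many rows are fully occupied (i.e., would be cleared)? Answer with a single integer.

Answer: 1

Derivation:
Check each row:
  row 0: 8 empty cells -> not full
  row 1: 5 empty cells -> not full
  row 2: 0 empty cells -> FULL (clear)
  row 3: 9 empty cells -> not full
  row 4: 4 empty cells -> not full
  row 5: 4 empty cells -> not full
  row 6: 7 empty cells -> not full
Total rows cleared: 1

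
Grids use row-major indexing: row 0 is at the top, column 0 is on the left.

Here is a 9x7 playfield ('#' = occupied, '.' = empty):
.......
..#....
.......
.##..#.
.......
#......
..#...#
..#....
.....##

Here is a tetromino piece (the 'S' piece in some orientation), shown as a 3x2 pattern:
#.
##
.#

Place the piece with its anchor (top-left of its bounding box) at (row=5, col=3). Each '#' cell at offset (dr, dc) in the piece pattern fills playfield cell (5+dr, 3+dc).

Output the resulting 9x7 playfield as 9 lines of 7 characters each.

Fill (5+0,3+0) = (5,3)
Fill (5+1,3+0) = (6,3)
Fill (5+1,3+1) = (6,4)
Fill (5+2,3+1) = (7,4)

Answer: .......
..#....
.......
.##..#.
.......
#..#...
..###.#
..#.#..
.....##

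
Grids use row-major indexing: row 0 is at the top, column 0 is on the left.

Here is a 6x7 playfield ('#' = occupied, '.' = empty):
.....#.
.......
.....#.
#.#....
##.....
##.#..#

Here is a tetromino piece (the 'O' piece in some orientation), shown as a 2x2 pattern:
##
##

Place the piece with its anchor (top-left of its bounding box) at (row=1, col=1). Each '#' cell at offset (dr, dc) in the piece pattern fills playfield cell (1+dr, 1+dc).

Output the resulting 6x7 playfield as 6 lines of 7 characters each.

Answer: .....#.
.##....
.##..#.
#.#....
##.....
##.#..#

Derivation:
Fill (1+0,1+0) = (1,1)
Fill (1+0,1+1) = (1,2)
Fill (1+1,1+0) = (2,1)
Fill (1+1,1+1) = (2,2)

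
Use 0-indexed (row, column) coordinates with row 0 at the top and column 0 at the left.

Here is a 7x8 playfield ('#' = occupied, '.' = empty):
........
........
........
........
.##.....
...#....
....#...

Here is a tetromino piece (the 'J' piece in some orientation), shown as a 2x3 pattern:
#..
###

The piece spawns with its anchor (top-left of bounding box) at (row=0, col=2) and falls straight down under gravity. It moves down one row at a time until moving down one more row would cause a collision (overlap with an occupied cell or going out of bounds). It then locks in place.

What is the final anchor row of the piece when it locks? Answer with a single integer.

Answer: 2

Derivation:
Spawn at (row=0, col=2). Try each row:
  row 0: fits
  row 1: fits
  row 2: fits
  row 3: blocked -> lock at row 2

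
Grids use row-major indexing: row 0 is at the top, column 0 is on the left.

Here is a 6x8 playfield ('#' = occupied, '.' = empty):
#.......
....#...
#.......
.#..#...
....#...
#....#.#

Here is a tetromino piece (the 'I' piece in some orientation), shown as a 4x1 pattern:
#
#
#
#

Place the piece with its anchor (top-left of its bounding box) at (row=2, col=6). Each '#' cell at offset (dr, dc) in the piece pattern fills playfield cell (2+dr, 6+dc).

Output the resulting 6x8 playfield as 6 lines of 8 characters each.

Fill (2+0,6+0) = (2,6)
Fill (2+1,6+0) = (3,6)
Fill (2+2,6+0) = (4,6)
Fill (2+3,6+0) = (5,6)

Answer: #.......
....#...
#.....#.
.#..#.#.
....#.#.
#....###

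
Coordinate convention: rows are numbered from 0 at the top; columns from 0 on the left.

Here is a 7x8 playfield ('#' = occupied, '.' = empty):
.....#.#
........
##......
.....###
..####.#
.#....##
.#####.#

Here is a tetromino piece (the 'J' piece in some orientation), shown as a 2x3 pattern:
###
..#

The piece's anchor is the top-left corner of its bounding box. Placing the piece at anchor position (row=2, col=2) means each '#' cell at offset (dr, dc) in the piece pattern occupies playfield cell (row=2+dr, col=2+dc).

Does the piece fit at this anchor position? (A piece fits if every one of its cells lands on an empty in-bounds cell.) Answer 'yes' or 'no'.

Answer: yes

Derivation:
Check each piece cell at anchor (2, 2):
  offset (0,0) -> (2,2): empty -> OK
  offset (0,1) -> (2,3): empty -> OK
  offset (0,2) -> (2,4): empty -> OK
  offset (1,2) -> (3,4): empty -> OK
All cells valid: yes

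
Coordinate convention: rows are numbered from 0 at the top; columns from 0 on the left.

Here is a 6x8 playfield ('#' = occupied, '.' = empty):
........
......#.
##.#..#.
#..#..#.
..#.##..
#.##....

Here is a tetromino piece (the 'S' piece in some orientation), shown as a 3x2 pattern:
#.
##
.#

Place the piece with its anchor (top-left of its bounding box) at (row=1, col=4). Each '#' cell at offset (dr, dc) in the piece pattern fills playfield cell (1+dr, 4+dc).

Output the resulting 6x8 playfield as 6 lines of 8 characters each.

Answer: ........
....#.#.
##.####.
#..#.##.
..#.##..
#.##....

Derivation:
Fill (1+0,4+0) = (1,4)
Fill (1+1,4+0) = (2,4)
Fill (1+1,4+1) = (2,5)
Fill (1+2,4+1) = (3,5)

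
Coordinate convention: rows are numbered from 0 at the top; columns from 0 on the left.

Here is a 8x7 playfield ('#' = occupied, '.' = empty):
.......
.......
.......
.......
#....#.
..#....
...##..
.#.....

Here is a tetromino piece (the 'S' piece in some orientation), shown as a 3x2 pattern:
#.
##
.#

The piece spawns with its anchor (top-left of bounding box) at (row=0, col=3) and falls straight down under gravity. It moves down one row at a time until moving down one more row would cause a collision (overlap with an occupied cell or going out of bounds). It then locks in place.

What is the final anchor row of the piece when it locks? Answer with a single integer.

Answer: 3

Derivation:
Spawn at (row=0, col=3). Try each row:
  row 0: fits
  row 1: fits
  row 2: fits
  row 3: fits
  row 4: blocked -> lock at row 3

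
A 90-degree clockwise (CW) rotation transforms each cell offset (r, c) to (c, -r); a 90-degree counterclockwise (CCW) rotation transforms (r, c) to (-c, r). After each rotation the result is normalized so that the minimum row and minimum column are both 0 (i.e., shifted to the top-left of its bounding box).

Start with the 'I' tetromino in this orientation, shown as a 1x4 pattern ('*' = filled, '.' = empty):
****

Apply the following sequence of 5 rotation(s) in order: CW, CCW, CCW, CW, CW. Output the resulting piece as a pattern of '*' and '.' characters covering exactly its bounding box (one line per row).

Answer: *
*
*
*

Derivation:
Start:
****
After rotation 1 (CW):
*
*
*
*
After rotation 2 (CCW):
****
After rotation 3 (CCW):
*
*
*
*
After rotation 4 (CW):
****
After rotation 5 (CW):
*
*
*
*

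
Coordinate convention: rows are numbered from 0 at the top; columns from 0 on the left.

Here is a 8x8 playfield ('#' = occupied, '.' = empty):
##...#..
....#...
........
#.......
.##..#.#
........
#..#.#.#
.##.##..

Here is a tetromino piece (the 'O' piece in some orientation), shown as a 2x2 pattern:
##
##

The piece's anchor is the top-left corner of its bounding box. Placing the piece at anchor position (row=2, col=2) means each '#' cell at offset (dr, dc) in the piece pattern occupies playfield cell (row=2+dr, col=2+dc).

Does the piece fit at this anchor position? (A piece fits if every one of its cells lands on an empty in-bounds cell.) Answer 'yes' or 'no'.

Check each piece cell at anchor (2, 2):
  offset (0,0) -> (2,2): empty -> OK
  offset (0,1) -> (2,3): empty -> OK
  offset (1,0) -> (3,2): empty -> OK
  offset (1,1) -> (3,3): empty -> OK
All cells valid: yes

Answer: yes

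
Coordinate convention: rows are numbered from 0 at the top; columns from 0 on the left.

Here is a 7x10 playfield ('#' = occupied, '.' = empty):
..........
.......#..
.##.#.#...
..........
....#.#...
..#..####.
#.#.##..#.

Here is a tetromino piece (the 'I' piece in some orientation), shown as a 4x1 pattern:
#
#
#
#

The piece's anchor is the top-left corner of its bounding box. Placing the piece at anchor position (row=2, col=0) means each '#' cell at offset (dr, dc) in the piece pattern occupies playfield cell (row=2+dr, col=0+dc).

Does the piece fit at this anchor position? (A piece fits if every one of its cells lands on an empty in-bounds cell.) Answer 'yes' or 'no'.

Answer: yes

Derivation:
Check each piece cell at anchor (2, 0):
  offset (0,0) -> (2,0): empty -> OK
  offset (1,0) -> (3,0): empty -> OK
  offset (2,0) -> (4,0): empty -> OK
  offset (3,0) -> (5,0): empty -> OK
All cells valid: yes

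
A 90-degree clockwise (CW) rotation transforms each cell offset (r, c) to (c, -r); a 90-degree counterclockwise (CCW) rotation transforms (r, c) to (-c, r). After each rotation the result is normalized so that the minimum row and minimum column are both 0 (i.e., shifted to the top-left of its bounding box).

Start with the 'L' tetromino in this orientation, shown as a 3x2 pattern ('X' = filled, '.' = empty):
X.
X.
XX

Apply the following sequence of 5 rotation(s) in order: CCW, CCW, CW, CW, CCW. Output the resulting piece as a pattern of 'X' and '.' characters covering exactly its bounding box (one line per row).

Start:
X.
X.
XX
After rotation 1 (CCW):
..X
XXX
After rotation 2 (CCW):
XX
.X
.X
After rotation 3 (CW):
..X
XXX
After rotation 4 (CW):
X.
X.
XX
After rotation 5 (CCW):
..X
XXX

Answer: ..X
XXX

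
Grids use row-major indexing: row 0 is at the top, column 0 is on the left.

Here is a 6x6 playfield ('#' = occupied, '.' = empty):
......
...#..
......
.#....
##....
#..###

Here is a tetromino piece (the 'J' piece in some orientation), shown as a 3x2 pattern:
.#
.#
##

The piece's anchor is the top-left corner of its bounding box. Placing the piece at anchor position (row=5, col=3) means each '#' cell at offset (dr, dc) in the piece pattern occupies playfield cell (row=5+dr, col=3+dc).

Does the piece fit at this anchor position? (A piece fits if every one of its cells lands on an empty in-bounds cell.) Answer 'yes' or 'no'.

Answer: no

Derivation:
Check each piece cell at anchor (5, 3):
  offset (0,1) -> (5,4): occupied ('#') -> FAIL
  offset (1,1) -> (6,4): out of bounds -> FAIL
  offset (2,0) -> (7,3): out of bounds -> FAIL
  offset (2,1) -> (7,4): out of bounds -> FAIL
All cells valid: no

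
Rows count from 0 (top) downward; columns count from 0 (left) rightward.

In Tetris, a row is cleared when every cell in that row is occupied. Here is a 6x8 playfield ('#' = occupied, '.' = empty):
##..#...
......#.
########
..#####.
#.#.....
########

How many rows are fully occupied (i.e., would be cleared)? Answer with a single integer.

Answer: 2

Derivation:
Check each row:
  row 0: 5 empty cells -> not full
  row 1: 7 empty cells -> not full
  row 2: 0 empty cells -> FULL (clear)
  row 3: 3 empty cells -> not full
  row 4: 6 empty cells -> not full
  row 5: 0 empty cells -> FULL (clear)
Total rows cleared: 2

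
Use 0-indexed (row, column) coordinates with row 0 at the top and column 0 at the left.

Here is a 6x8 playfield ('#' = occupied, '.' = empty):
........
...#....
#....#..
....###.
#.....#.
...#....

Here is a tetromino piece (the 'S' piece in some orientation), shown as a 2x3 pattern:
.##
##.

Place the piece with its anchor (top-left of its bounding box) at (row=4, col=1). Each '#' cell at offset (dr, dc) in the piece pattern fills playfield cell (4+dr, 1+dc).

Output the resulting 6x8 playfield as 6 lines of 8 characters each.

Answer: ........
...#....
#....#..
....###.
#.##..#.
.###....

Derivation:
Fill (4+0,1+1) = (4,2)
Fill (4+0,1+2) = (4,3)
Fill (4+1,1+0) = (5,1)
Fill (4+1,1+1) = (5,2)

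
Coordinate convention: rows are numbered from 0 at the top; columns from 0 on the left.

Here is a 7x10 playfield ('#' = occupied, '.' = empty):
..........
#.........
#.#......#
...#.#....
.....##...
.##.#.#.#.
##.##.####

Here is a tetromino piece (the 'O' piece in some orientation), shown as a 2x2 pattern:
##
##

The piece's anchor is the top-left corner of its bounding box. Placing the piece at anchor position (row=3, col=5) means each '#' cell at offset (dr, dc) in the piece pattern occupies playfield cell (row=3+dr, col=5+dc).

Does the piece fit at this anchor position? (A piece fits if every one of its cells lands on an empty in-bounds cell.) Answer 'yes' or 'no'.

Check each piece cell at anchor (3, 5):
  offset (0,0) -> (3,5): occupied ('#') -> FAIL
  offset (0,1) -> (3,6): empty -> OK
  offset (1,0) -> (4,5): occupied ('#') -> FAIL
  offset (1,1) -> (4,6): occupied ('#') -> FAIL
All cells valid: no

Answer: no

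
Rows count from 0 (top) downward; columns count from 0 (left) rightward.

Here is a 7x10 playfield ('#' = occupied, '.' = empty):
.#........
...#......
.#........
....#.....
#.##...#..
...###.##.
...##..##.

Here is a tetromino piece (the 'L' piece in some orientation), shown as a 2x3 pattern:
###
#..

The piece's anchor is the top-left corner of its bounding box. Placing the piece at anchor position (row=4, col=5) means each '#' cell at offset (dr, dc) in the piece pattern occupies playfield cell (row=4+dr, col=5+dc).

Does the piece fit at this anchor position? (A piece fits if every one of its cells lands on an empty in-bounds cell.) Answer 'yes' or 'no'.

Check each piece cell at anchor (4, 5):
  offset (0,0) -> (4,5): empty -> OK
  offset (0,1) -> (4,6): empty -> OK
  offset (0,2) -> (4,7): occupied ('#') -> FAIL
  offset (1,0) -> (5,5): occupied ('#') -> FAIL
All cells valid: no

Answer: no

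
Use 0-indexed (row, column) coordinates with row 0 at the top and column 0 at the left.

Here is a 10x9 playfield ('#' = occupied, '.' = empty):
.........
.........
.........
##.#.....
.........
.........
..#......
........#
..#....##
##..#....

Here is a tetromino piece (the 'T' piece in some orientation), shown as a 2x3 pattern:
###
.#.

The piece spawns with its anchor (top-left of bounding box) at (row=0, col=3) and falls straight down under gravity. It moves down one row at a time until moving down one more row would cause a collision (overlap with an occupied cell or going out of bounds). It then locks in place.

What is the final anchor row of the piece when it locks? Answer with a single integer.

Spawn at (row=0, col=3). Try each row:
  row 0: fits
  row 1: fits
  row 2: fits
  row 3: blocked -> lock at row 2

Answer: 2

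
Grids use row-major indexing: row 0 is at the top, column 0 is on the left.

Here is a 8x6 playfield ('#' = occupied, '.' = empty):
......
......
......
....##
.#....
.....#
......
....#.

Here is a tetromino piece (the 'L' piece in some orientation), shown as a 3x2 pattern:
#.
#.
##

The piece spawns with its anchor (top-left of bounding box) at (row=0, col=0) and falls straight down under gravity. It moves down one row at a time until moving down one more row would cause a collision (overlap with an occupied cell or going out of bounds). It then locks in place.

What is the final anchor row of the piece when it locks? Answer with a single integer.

Answer: 1

Derivation:
Spawn at (row=0, col=0). Try each row:
  row 0: fits
  row 1: fits
  row 2: blocked -> lock at row 1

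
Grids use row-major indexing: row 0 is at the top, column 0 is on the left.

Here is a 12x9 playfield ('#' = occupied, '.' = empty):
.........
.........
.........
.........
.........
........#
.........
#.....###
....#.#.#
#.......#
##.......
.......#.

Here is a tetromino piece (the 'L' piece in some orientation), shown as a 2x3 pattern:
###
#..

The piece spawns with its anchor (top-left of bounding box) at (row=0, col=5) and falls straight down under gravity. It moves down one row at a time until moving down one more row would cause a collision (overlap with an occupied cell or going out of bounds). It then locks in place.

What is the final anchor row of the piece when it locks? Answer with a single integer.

Spawn at (row=0, col=5). Try each row:
  row 0: fits
  row 1: fits
  row 2: fits
  row 3: fits
  row 4: fits
  row 5: fits
  row 6: fits
  row 7: blocked -> lock at row 6

Answer: 6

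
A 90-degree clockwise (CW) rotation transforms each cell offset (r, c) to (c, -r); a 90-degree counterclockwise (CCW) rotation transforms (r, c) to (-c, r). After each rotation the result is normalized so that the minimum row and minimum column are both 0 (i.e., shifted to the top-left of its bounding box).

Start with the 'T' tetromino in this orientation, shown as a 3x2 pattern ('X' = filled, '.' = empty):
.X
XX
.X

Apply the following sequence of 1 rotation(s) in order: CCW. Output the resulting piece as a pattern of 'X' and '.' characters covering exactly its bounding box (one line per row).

Answer: XXX
.X.

Derivation:
Start:
.X
XX
.X
After rotation 1 (CCW):
XXX
.X.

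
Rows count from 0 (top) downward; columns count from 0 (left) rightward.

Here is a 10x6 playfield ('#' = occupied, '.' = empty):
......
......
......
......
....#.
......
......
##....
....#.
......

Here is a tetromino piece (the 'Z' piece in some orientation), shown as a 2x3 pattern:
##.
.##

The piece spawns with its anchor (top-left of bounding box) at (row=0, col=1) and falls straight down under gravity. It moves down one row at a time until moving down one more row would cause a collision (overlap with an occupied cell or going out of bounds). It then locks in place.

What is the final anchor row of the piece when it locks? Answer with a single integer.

Answer: 6

Derivation:
Spawn at (row=0, col=1). Try each row:
  row 0: fits
  row 1: fits
  row 2: fits
  row 3: fits
  row 4: fits
  row 5: fits
  row 6: fits
  row 7: blocked -> lock at row 6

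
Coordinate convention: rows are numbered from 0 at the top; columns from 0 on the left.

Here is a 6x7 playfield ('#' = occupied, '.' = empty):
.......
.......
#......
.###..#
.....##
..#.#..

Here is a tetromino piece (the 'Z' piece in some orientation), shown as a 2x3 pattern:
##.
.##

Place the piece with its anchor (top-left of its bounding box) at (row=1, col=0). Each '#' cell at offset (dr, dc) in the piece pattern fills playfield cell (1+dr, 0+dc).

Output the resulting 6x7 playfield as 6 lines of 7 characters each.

Answer: .......
##.....
###....
.###..#
.....##
..#.#..

Derivation:
Fill (1+0,0+0) = (1,0)
Fill (1+0,0+1) = (1,1)
Fill (1+1,0+1) = (2,1)
Fill (1+1,0+2) = (2,2)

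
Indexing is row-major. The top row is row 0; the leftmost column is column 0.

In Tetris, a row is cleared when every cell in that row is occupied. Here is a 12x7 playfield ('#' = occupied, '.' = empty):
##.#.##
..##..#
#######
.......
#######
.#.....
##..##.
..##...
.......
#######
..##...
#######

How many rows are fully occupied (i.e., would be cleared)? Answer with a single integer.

Check each row:
  row 0: 2 empty cells -> not full
  row 1: 4 empty cells -> not full
  row 2: 0 empty cells -> FULL (clear)
  row 3: 7 empty cells -> not full
  row 4: 0 empty cells -> FULL (clear)
  row 5: 6 empty cells -> not full
  row 6: 3 empty cells -> not full
  row 7: 5 empty cells -> not full
  row 8: 7 empty cells -> not full
  row 9: 0 empty cells -> FULL (clear)
  row 10: 5 empty cells -> not full
  row 11: 0 empty cells -> FULL (clear)
Total rows cleared: 4

Answer: 4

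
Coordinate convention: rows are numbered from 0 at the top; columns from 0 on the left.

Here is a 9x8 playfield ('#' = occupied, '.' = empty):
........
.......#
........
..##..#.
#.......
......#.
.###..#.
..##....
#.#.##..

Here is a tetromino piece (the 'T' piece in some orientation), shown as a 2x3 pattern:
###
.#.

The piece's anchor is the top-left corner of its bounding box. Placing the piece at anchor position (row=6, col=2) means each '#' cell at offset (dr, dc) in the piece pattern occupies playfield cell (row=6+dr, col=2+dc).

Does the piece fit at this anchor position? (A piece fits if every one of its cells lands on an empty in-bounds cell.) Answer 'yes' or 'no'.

Check each piece cell at anchor (6, 2):
  offset (0,0) -> (6,2): occupied ('#') -> FAIL
  offset (0,1) -> (6,3): occupied ('#') -> FAIL
  offset (0,2) -> (6,4): empty -> OK
  offset (1,1) -> (7,3): occupied ('#') -> FAIL
All cells valid: no

Answer: no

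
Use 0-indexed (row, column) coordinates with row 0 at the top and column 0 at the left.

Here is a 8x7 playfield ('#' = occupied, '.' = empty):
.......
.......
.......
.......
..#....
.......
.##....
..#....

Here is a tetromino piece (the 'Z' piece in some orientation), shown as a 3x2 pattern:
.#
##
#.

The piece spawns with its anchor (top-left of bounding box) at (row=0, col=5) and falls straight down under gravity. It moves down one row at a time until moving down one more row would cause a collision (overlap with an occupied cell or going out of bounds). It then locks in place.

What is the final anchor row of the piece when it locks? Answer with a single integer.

Answer: 5

Derivation:
Spawn at (row=0, col=5). Try each row:
  row 0: fits
  row 1: fits
  row 2: fits
  row 3: fits
  row 4: fits
  row 5: fits
  row 6: blocked -> lock at row 5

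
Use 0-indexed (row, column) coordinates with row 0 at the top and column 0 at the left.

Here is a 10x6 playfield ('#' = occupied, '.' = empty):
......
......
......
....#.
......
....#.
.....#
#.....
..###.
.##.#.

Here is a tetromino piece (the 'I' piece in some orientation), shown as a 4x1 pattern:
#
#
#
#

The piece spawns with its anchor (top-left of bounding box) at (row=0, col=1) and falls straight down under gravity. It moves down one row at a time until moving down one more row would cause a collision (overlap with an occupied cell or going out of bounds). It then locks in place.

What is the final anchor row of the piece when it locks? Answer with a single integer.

Answer: 5

Derivation:
Spawn at (row=0, col=1). Try each row:
  row 0: fits
  row 1: fits
  row 2: fits
  row 3: fits
  row 4: fits
  row 5: fits
  row 6: blocked -> lock at row 5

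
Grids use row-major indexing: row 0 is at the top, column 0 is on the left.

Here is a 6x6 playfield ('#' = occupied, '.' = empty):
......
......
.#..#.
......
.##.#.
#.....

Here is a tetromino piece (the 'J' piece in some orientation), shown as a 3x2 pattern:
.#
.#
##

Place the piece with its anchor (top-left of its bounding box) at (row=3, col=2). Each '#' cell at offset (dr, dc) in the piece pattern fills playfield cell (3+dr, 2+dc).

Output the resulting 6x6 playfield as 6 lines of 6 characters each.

Fill (3+0,2+1) = (3,3)
Fill (3+1,2+1) = (4,3)
Fill (3+2,2+0) = (5,2)
Fill (3+2,2+1) = (5,3)

Answer: ......
......
.#..#.
...#..
.####.
#.##..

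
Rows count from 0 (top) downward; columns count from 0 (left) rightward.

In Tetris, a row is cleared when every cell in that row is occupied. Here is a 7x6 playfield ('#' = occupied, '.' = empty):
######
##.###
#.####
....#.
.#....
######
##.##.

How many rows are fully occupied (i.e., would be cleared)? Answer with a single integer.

Check each row:
  row 0: 0 empty cells -> FULL (clear)
  row 1: 1 empty cell -> not full
  row 2: 1 empty cell -> not full
  row 3: 5 empty cells -> not full
  row 4: 5 empty cells -> not full
  row 5: 0 empty cells -> FULL (clear)
  row 6: 2 empty cells -> not full
Total rows cleared: 2

Answer: 2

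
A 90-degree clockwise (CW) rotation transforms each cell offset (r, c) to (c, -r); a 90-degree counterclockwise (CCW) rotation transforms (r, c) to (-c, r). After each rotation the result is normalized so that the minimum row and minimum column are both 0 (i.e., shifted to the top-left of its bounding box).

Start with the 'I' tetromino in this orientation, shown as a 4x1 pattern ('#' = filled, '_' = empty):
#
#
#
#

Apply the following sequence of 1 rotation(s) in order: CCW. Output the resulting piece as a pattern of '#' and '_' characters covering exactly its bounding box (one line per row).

Answer: ####

Derivation:
Start:
#
#
#
#
After rotation 1 (CCW):
####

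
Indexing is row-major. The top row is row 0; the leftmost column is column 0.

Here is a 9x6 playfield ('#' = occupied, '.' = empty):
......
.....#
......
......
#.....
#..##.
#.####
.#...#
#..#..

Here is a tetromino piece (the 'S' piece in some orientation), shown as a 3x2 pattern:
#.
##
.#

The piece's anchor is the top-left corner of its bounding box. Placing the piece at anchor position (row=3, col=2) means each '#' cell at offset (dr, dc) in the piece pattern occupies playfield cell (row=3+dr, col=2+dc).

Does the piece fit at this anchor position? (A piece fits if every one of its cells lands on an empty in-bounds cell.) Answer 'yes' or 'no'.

Answer: no

Derivation:
Check each piece cell at anchor (3, 2):
  offset (0,0) -> (3,2): empty -> OK
  offset (1,0) -> (4,2): empty -> OK
  offset (1,1) -> (4,3): empty -> OK
  offset (2,1) -> (5,3): occupied ('#') -> FAIL
All cells valid: no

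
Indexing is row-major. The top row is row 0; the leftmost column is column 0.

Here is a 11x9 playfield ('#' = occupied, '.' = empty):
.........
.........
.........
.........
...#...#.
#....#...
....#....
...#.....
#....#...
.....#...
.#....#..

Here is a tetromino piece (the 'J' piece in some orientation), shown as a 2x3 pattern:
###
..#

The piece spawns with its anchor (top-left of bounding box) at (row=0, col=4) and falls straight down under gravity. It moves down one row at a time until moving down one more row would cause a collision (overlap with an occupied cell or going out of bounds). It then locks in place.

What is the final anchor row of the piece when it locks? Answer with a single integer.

Answer: 4

Derivation:
Spawn at (row=0, col=4). Try each row:
  row 0: fits
  row 1: fits
  row 2: fits
  row 3: fits
  row 4: fits
  row 5: blocked -> lock at row 4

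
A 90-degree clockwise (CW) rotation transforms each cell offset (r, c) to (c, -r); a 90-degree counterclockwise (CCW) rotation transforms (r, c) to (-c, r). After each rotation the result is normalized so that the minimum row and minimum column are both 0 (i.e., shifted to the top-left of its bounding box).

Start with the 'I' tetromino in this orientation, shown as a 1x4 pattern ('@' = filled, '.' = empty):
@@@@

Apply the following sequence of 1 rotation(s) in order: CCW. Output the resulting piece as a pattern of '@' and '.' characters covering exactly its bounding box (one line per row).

Start:
@@@@
After rotation 1 (CCW):
@
@
@
@

Answer: @
@
@
@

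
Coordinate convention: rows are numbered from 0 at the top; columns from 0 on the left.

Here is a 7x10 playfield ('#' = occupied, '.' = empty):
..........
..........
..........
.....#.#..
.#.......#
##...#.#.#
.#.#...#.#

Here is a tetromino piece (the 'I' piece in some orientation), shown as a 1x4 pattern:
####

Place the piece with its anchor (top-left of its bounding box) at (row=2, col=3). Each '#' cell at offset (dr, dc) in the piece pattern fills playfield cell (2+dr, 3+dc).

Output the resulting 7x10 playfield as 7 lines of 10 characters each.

Fill (2+0,3+0) = (2,3)
Fill (2+0,3+1) = (2,4)
Fill (2+0,3+2) = (2,5)
Fill (2+0,3+3) = (2,6)

Answer: ..........
..........
...####...
.....#.#..
.#.......#
##...#.#.#
.#.#...#.#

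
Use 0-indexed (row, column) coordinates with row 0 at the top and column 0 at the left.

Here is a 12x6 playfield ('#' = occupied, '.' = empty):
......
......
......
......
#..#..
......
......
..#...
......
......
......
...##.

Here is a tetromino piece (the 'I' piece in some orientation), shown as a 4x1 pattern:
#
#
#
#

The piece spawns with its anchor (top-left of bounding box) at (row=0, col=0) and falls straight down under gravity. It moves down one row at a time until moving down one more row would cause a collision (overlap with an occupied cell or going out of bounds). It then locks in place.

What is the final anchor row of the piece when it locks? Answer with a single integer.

Answer: 0

Derivation:
Spawn at (row=0, col=0). Try each row:
  row 0: fits
  row 1: blocked -> lock at row 0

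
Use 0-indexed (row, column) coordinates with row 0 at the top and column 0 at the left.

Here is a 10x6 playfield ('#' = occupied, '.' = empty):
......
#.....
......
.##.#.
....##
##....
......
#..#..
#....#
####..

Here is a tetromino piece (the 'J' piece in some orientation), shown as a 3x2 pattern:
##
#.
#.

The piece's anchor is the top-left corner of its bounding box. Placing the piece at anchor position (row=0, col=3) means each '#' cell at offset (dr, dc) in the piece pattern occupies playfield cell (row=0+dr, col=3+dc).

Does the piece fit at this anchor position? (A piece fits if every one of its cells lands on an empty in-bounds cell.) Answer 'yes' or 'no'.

Check each piece cell at anchor (0, 3):
  offset (0,0) -> (0,3): empty -> OK
  offset (0,1) -> (0,4): empty -> OK
  offset (1,0) -> (1,3): empty -> OK
  offset (2,0) -> (2,3): empty -> OK
All cells valid: yes

Answer: yes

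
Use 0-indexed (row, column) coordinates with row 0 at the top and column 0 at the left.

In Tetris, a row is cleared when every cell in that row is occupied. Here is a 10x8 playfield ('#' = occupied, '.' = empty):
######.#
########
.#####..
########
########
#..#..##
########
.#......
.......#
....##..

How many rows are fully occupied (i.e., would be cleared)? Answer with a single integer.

Check each row:
  row 0: 1 empty cell -> not full
  row 1: 0 empty cells -> FULL (clear)
  row 2: 3 empty cells -> not full
  row 3: 0 empty cells -> FULL (clear)
  row 4: 0 empty cells -> FULL (clear)
  row 5: 4 empty cells -> not full
  row 6: 0 empty cells -> FULL (clear)
  row 7: 7 empty cells -> not full
  row 8: 7 empty cells -> not full
  row 9: 6 empty cells -> not full
Total rows cleared: 4

Answer: 4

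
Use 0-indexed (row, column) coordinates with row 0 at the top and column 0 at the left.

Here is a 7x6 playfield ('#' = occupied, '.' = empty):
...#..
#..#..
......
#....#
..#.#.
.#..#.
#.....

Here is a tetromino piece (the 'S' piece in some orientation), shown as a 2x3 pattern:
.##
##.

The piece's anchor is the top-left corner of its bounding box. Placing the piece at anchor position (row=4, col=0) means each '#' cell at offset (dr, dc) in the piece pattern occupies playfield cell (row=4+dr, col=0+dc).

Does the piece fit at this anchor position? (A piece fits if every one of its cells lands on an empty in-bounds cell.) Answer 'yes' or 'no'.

Answer: no

Derivation:
Check each piece cell at anchor (4, 0):
  offset (0,1) -> (4,1): empty -> OK
  offset (0,2) -> (4,2): occupied ('#') -> FAIL
  offset (1,0) -> (5,0): empty -> OK
  offset (1,1) -> (5,1): occupied ('#') -> FAIL
All cells valid: no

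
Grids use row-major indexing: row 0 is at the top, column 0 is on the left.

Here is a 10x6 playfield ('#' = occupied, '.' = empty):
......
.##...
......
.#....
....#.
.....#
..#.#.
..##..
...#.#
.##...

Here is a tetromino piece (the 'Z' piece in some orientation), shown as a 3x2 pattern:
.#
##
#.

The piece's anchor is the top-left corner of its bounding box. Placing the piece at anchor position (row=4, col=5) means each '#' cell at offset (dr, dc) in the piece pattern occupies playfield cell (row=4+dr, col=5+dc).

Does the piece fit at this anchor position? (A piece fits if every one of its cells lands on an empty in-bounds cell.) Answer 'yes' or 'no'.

Check each piece cell at anchor (4, 5):
  offset (0,1) -> (4,6): out of bounds -> FAIL
  offset (1,0) -> (5,5): occupied ('#') -> FAIL
  offset (1,1) -> (5,6): out of bounds -> FAIL
  offset (2,0) -> (6,5): empty -> OK
All cells valid: no

Answer: no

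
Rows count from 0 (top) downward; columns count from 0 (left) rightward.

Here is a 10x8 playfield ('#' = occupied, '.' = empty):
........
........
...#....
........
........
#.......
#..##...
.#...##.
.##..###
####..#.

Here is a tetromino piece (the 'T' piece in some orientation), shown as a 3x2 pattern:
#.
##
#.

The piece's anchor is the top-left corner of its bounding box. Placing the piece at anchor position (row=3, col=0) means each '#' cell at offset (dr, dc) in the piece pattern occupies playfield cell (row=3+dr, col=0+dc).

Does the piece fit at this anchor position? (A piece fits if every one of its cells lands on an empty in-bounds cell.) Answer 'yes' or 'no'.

Answer: no

Derivation:
Check each piece cell at anchor (3, 0):
  offset (0,0) -> (3,0): empty -> OK
  offset (1,0) -> (4,0): empty -> OK
  offset (1,1) -> (4,1): empty -> OK
  offset (2,0) -> (5,0): occupied ('#') -> FAIL
All cells valid: no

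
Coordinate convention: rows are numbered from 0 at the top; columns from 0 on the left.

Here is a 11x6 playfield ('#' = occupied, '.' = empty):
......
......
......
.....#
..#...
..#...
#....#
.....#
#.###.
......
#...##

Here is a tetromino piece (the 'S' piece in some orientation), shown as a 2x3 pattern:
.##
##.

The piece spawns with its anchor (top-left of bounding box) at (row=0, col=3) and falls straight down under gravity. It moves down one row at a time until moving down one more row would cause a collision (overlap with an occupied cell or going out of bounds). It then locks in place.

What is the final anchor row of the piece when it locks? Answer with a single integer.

Answer: 2

Derivation:
Spawn at (row=0, col=3). Try each row:
  row 0: fits
  row 1: fits
  row 2: fits
  row 3: blocked -> lock at row 2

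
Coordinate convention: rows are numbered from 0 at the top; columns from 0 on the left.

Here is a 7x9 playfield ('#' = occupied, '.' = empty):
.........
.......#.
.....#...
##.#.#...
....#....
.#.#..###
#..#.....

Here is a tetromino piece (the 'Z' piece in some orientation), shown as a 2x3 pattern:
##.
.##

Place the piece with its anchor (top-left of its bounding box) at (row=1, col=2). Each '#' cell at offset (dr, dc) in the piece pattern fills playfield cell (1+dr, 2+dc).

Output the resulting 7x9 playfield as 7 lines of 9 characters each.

Fill (1+0,2+0) = (1,2)
Fill (1+0,2+1) = (1,3)
Fill (1+1,2+1) = (2,3)
Fill (1+1,2+2) = (2,4)

Answer: .........
..##...#.
...###...
##.#.#...
....#....
.#.#..###
#..#.....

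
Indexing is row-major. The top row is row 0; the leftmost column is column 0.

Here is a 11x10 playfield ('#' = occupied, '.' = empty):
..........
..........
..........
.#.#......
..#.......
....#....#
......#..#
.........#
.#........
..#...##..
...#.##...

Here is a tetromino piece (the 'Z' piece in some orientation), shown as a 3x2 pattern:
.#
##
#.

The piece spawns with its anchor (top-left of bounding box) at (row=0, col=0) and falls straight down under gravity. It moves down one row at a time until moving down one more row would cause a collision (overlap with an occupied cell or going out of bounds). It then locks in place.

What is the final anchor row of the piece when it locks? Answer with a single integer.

Answer: 1

Derivation:
Spawn at (row=0, col=0). Try each row:
  row 0: fits
  row 1: fits
  row 2: blocked -> lock at row 1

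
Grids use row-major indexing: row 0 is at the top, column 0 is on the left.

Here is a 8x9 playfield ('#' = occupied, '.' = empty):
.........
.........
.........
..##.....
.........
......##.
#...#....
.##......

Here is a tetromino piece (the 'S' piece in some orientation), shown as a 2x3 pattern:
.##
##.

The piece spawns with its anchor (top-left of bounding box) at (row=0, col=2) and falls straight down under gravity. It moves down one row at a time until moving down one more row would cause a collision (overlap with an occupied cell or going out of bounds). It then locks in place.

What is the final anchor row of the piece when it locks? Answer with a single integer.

Answer: 1

Derivation:
Spawn at (row=0, col=2). Try each row:
  row 0: fits
  row 1: fits
  row 2: blocked -> lock at row 1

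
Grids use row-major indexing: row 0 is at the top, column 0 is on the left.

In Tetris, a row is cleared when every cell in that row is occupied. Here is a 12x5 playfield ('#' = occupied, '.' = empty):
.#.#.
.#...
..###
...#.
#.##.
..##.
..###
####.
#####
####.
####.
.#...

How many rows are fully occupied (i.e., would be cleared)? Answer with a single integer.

Answer: 1

Derivation:
Check each row:
  row 0: 3 empty cells -> not full
  row 1: 4 empty cells -> not full
  row 2: 2 empty cells -> not full
  row 3: 4 empty cells -> not full
  row 4: 2 empty cells -> not full
  row 5: 3 empty cells -> not full
  row 6: 2 empty cells -> not full
  row 7: 1 empty cell -> not full
  row 8: 0 empty cells -> FULL (clear)
  row 9: 1 empty cell -> not full
  row 10: 1 empty cell -> not full
  row 11: 4 empty cells -> not full
Total rows cleared: 1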